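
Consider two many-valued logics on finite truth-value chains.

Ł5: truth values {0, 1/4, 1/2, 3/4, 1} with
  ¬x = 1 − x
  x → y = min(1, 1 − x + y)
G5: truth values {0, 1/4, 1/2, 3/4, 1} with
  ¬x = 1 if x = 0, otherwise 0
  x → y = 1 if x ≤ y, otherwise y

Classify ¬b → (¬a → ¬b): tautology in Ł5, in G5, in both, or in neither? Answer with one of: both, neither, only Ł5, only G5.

In Ł5: every assignment gives 1 — tautology.
In G5: every assignment gives 1 — tautology.

both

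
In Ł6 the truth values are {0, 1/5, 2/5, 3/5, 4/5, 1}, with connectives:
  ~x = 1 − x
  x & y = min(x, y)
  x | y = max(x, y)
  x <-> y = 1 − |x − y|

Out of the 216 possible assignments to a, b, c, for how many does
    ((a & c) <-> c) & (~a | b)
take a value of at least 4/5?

value 1: 26 assignments (counts)
value 4/5: 46 assignments (counts)
value 3/5: 54 assignments
value 2/5: 48 assignments
value 1/5: 30 assignments
value 0: 12 assignments
So 72 of the 216 assignments meet the threshold.

72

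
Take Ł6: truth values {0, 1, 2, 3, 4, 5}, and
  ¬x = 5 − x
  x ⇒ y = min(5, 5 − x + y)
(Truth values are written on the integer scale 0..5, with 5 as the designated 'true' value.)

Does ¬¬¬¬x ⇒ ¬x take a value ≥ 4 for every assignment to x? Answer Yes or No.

Counterexample: take x = 4.
¬x = ¬4 = 1
¬¬x = ¬1 = 4
¬¬¬x = ¬4 = 1
¬¬¬¬x = ¬1 = 4
¬x = ¬4 = 1
¬¬¬¬x ⇒ ¬x = 4 ⇒ 1 = 2
This gives 2, which is below 4.

No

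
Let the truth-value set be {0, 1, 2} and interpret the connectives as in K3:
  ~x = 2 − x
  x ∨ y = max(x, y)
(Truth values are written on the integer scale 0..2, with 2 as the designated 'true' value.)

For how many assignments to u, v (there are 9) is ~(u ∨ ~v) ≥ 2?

1

u = 0, v = 0 ↦ 0  <
u = 0, v = 1 ↦ 1  <
u = 0, v = 2 ↦ 2  ≥
u = 1, v = 0 ↦ 0  <
u = 1, v = 1 ↦ 1  <
u = 1, v = 2 ↦ 1  <
u = 2, v = 0 ↦ 0  <
u = 2, v = 1 ↦ 0  <
u = 2, v = 2 ↦ 0  <
So 1 of the 9 assignments meets the threshold.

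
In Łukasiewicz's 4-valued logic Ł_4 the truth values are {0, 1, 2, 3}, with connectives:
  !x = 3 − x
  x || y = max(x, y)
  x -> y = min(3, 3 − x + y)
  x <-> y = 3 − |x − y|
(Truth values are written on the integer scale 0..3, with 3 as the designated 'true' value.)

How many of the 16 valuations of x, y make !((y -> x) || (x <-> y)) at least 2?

3

x = 0, y = 0 ↦ 0  <
x = 0, y = 1 ↦ 1  <
x = 0, y = 2 ↦ 2  ≥
x = 0, y = 3 ↦ 3  ≥
x = 1, y = 0 ↦ 0  <
x = 1, y = 1 ↦ 0  <
x = 1, y = 2 ↦ 1  <
x = 1, y = 3 ↦ 2  ≥
x = 2, y = 0 ↦ 0  <
x = 2, y = 1 ↦ 0  <
x = 2, y = 2 ↦ 0  <
x = 2, y = 3 ↦ 1  <
x = 3, y = 0 ↦ 0  <
x = 3, y = 1 ↦ 0  <
x = 3, y = 2 ↦ 0  <
x = 3, y = 3 ↦ 0  <
So 3 of the 16 assignments meet the threshold.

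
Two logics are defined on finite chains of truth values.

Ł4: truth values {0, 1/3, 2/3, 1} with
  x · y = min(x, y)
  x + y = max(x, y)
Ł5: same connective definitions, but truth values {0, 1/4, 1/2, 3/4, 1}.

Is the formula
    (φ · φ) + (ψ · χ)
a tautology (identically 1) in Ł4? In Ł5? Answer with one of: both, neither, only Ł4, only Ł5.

neither

In Ł4: at φ = 0, ψ = 0, χ = 0 the value is 0 — not a tautology.
In Ł5: at φ = 0, ψ = 0, χ = 0 the value is 0 — not a tautology.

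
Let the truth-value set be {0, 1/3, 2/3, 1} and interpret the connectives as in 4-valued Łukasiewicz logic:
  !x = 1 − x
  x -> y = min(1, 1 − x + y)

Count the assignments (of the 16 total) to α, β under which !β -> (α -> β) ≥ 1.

α = 0, β = 0 ↦ 1  ≥
α = 0, β = 1/3 ↦ 1  ≥
α = 0, β = 2/3 ↦ 1  ≥
α = 0, β = 1 ↦ 1  ≥
α = 1/3, β = 0 ↦ 2/3  <
α = 1/3, β = 1/3 ↦ 1  ≥
α = 1/3, β = 2/3 ↦ 1  ≥
α = 1/3, β = 1 ↦ 1  ≥
α = 2/3, β = 0 ↦ 1/3  <
α = 2/3, β = 1/3 ↦ 1  ≥
α = 2/3, β = 2/3 ↦ 1  ≥
α = 2/3, β = 1 ↦ 1  ≥
α = 1, β = 0 ↦ 0  <
α = 1, β = 1/3 ↦ 2/3  <
α = 1, β = 2/3 ↦ 1  ≥
α = 1, β = 1 ↦ 1  ≥
So 12 of the 16 assignments meet the threshold.

12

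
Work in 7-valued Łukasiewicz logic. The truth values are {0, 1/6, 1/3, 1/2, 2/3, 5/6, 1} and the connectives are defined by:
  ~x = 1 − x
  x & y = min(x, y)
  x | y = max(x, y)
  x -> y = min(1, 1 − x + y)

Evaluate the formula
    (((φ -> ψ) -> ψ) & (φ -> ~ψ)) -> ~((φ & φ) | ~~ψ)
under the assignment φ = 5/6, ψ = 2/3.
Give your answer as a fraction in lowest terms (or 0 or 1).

2/3

φ -> ψ = 5/6 -> 2/3 = 5/6
(φ -> ψ) -> ψ = 5/6 -> 2/3 = 5/6
~ψ = ~2/3 = 1/3
φ -> ~ψ = 5/6 -> 1/3 = 1/2
((φ -> ψ) -> ψ) & (φ -> ~ψ) = 5/6 & 1/2 = 1/2
φ & φ = 5/6 & 5/6 = 5/6
~ψ = ~2/3 = 1/3
~~ψ = ~1/3 = 2/3
(φ & φ) | ~~ψ = 5/6 | 2/3 = 5/6
~((φ & φ) | ~~ψ) = ~5/6 = 1/6
(((φ -> ψ) -> ψ) & (φ -> ~ψ)) -> ~((φ & φ) | ~~ψ) = 1/2 -> 1/6 = 2/3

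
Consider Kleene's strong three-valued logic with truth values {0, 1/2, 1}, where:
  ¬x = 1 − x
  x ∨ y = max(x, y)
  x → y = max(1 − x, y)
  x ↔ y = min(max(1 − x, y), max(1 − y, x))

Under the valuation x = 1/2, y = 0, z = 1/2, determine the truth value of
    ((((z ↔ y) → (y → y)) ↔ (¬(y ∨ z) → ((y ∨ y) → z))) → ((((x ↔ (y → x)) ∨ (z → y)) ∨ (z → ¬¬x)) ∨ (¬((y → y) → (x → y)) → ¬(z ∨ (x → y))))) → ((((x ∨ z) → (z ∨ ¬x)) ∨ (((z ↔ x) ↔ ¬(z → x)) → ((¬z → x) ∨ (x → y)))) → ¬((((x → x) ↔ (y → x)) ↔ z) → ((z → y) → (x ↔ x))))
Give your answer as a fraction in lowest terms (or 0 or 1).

z ↔ y = 1/2 ↔ 0 = 1/2
y → y = 0 → 0 = 1
(z ↔ y) → (y → y) = 1/2 → 1 = 1
y ∨ z = 0 ∨ 1/2 = 1/2
¬(y ∨ z) = ¬1/2 = 1/2
y ∨ y = 0 ∨ 0 = 0
(y ∨ y) → z = 0 → 1/2 = 1
¬(y ∨ z) → ((y ∨ y) → z) = 1/2 → 1 = 1
((z ↔ y) → (y → y)) ↔ (¬(y ∨ z) → ((y ∨ y) → z)) = 1 ↔ 1 = 1
y → x = 0 → 1/2 = 1
x ↔ (y → x) = 1/2 ↔ 1 = 1/2
z → y = 1/2 → 0 = 1/2
(x ↔ (y → x)) ∨ (z → y) = 1/2 ∨ 1/2 = 1/2
¬x = ¬1/2 = 1/2
¬¬x = ¬1/2 = 1/2
z → ¬¬x = 1/2 → 1/2 = 1/2
((x ↔ (y → x)) ∨ (z → y)) ∨ (z → ¬¬x) = 1/2 ∨ 1/2 = 1/2
y → y = 0 → 0 = 1
x → y = 1/2 → 0 = 1/2
(y → y) → (x → y) = 1 → 1/2 = 1/2
¬((y → y) → (x → y)) = ¬1/2 = 1/2
x → y = 1/2 → 0 = 1/2
z ∨ (x → y) = 1/2 ∨ 1/2 = 1/2
¬(z ∨ (x → y)) = ¬1/2 = 1/2
¬((y → y) → (x → y)) → ¬(z ∨ (x → y)) = 1/2 → 1/2 = 1/2
(((x ↔ (y → x)) ∨ (z → y)) ∨ (z → ¬¬x)) ∨ (¬((y → y) → (x → y)) → ¬(z ∨ (x → y))) = 1/2 ∨ 1/2 = 1/2
(((z ↔ y) → (y → y)) ↔ (¬(y ∨ z) → ((y ∨ y) → z))) → ((((x ↔ (y → x)) ∨ (z → y)) ∨ (z → ¬¬x)) ∨ (¬((y → y) → (x → y)) → ¬(z ∨ (x → y)))) = 1 → 1/2 = 1/2
x ∨ z = 1/2 ∨ 1/2 = 1/2
¬x = ¬1/2 = 1/2
z ∨ ¬x = 1/2 ∨ 1/2 = 1/2
(x ∨ z) → (z ∨ ¬x) = 1/2 → 1/2 = 1/2
z ↔ x = 1/2 ↔ 1/2 = 1/2
z → x = 1/2 → 1/2 = 1/2
¬(z → x) = ¬1/2 = 1/2
(z ↔ x) ↔ ¬(z → x) = 1/2 ↔ 1/2 = 1/2
¬z = ¬1/2 = 1/2
¬z → x = 1/2 → 1/2 = 1/2
x → y = 1/2 → 0 = 1/2
(¬z → x) ∨ (x → y) = 1/2 ∨ 1/2 = 1/2
((z ↔ x) ↔ ¬(z → x)) → ((¬z → x) ∨ (x → y)) = 1/2 → 1/2 = 1/2
((x ∨ z) → (z ∨ ¬x)) ∨ (((z ↔ x) ↔ ¬(z → x)) → ((¬z → x) ∨ (x → y))) = 1/2 ∨ 1/2 = 1/2
x → x = 1/2 → 1/2 = 1/2
y → x = 0 → 1/2 = 1
(x → x) ↔ (y → x) = 1/2 ↔ 1 = 1/2
((x → x) ↔ (y → x)) ↔ z = 1/2 ↔ 1/2 = 1/2
z → y = 1/2 → 0 = 1/2
x ↔ x = 1/2 ↔ 1/2 = 1/2
(z → y) → (x ↔ x) = 1/2 → 1/2 = 1/2
(((x → x) ↔ (y → x)) ↔ z) → ((z → y) → (x ↔ x)) = 1/2 → 1/2 = 1/2
¬((((x → x) ↔ (y → x)) ↔ z) → ((z → y) → (x ↔ x))) = ¬1/2 = 1/2
(((x ∨ z) → (z ∨ ¬x)) ∨ (((z ↔ x) ↔ ¬(z → x)) → ((¬z → x) ∨ (x → y)))) → ¬((((x → x) ↔ (y → x)) ↔ z) → ((z → y) → (x ↔ x))) = 1/2 → 1/2 = 1/2
((((z ↔ y) → (y → y)) ↔ (¬(y ∨ z) → ((y ∨ y) → z))) → ((((x ↔ (y → x)) ∨ (z → y)) ∨ (z → ¬¬x)) ∨ (¬((y → y) → (x → y)) → ¬(z ∨ (x → y))))) → ((((x ∨ z) → (z ∨ ¬x)) ∨ (((z ↔ x) ↔ ¬(z → x)) → ((¬z → x) ∨ (x → y)))) → ¬((((x → x) ↔ (y → x)) ↔ z) → ((z → y) → (x ↔ x)))) = 1/2 → 1/2 = 1/2

1/2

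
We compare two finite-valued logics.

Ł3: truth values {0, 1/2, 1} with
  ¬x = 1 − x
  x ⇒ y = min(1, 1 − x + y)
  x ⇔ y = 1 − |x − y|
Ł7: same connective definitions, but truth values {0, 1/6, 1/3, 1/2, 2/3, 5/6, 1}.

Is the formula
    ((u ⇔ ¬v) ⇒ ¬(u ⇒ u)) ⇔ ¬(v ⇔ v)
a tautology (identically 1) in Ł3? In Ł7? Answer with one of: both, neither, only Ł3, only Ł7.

In Ł3: at u = 0, v = 0 the value is 0 — not a tautology.
In Ł7: at u = 0, v = 0 the value is 0 — not a tautology.

neither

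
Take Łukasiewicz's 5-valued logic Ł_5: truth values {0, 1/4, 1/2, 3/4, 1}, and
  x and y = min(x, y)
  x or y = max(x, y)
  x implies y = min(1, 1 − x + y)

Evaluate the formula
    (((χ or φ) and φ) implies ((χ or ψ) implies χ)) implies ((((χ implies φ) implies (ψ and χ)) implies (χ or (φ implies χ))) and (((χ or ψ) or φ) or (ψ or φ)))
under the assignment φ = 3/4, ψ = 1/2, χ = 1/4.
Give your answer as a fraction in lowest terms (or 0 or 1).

3/4

χ or φ = 1/4 or 3/4 = 3/4
(χ or φ) and φ = 3/4 and 3/4 = 3/4
χ or ψ = 1/4 or 1/2 = 1/2
(χ or ψ) implies χ = 1/2 implies 1/4 = 3/4
((χ or φ) and φ) implies ((χ or ψ) implies χ) = 3/4 implies 3/4 = 1
χ implies φ = 1/4 implies 3/4 = 1
ψ and χ = 1/2 and 1/4 = 1/4
(χ implies φ) implies (ψ and χ) = 1 implies 1/4 = 1/4
φ implies χ = 3/4 implies 1/4 = 1/2
χ or (φ implies χ) = 1/4 or 1/2 = 1/2
((χ implies φ) implies (ψ and χ)) implies (χ or (φ implies χ)) = 1/4 implies 1/2 = 1
χ or ψ = 1/4 or 1/2 = 1/2
(χ or ψ) or φ = 1/2 or 3/4 = 3/4
ψ or φ = 1/2 or 3/4 = 3/4
((χ or ψ) or φ) or (ψ or φ) = 3/4 or 3/4 = 3/4
(((χ implies φ) implies (ψ and χ)) implies (χ or (φ implies χ))) and (((χ or ψ) or φ) or (ψ or φ)) = 1 and 3/4 = 3/4
(((χ or φ) and φ) implies ((χ or ψ) implies χ)) implies ((((χ implies φ) implies (ψ and χ)) implies (χ or (φ implies χ))) and (((χ or ψ) or φ) or (ψ or φ))) = 1 implies 3/4 = 3/4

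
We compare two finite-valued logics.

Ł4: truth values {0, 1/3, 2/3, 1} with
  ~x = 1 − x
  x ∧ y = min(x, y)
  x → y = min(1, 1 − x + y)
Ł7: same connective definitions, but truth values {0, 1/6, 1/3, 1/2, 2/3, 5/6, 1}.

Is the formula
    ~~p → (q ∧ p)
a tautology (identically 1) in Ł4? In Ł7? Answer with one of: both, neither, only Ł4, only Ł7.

In Ł4: at p = 1/3, q = 0 the value is 2/3 — not a tautology.
In Ł7: at p = 1/6, q = 0 the value is 5/6 — not a tautology.

neither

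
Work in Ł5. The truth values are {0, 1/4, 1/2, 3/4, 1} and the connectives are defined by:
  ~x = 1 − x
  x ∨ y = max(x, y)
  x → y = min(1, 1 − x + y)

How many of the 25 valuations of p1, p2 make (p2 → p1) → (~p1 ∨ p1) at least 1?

15

value 1: 15 assignments (counts)
value 3/4: 7 assignments
value 1/2: 3 assignments
So 15 of the 25 assignments meet the threshold.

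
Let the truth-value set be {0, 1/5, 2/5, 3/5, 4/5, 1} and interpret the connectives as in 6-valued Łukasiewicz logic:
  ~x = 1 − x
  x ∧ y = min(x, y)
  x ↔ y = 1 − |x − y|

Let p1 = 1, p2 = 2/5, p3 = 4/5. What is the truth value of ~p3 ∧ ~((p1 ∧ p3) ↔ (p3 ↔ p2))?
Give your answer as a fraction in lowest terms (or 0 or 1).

~p3 = ~4/5 = 1/5
p1 ∧ p3 = 1 ∧ 4/5 = 4/5
p3 ↔ p2 = 4/5 ↔ 2/5 = 3/5
(p1 ∧ p3) ↔ (p3 ↔ p2) = 4/5 ↔ 3/5 = 4/5
~((p1 ∧ p3) ↔ (p3 ↔ p2)) = ~4/5 = 1/5
~p3 ∧ ~((p1 ∧ p3) ↔ (p3 ↔ p2)) = 1/5 ∧ 1/5 = 1/5

1/5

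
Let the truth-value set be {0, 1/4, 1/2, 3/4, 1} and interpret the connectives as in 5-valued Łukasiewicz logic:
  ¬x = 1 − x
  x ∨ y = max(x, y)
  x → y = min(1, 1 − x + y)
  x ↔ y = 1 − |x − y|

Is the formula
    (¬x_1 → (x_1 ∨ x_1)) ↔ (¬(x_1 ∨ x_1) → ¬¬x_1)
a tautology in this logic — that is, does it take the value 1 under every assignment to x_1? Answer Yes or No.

Yes

x_1 = 0 ↦ 1
x_1 = 1/4 ↦ 1
x_1 = 1/2 ↦ 1
x_1 = 3/4 ↦ 1
x_1 = 1 ↦ 1
Every assignment gives a value ≥ 1.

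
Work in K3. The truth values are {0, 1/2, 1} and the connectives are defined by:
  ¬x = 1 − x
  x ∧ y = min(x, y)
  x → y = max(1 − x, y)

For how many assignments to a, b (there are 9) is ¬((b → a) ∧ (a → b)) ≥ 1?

2

a = 0, b = 0 ↦ 0  <
a = 0, b = 1/2 ↦ 1/2  <
a = 0, b = 1 ↦ 1  ≥
a = 1/2, b = 0 ↦ 1/2  <
a = 1/2, b = 1/2 ↦ 1/2  <
a = 1/2, b = 1 ↦ 1/2  <
a = 1, b = 0 ↦ 1  ≥
a = 1, b = 1/2 ↦ 1/2  <
a = 1, b = 1 ↦ 0  <
So 2 of the 9 assignments meet the threshold.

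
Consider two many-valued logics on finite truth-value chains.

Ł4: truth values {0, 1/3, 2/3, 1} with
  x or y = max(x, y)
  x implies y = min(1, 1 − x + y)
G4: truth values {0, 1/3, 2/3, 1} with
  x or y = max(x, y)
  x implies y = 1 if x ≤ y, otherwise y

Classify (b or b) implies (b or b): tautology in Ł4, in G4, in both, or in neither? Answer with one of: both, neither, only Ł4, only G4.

both

In Ł4: every assignment gives 1 — tautology.
In G4: every assignment gives 1 — tautology.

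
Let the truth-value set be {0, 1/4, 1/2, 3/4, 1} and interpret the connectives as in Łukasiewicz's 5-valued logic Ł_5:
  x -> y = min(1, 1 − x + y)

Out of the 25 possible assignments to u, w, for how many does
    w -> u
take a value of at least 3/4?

value 1: 15 assignments (counts)
value 3/4: 4 assignments (counts)
value 1/2: 3 assignments
value 1/4: 2 assignments
value 0: 1 assignment
So 19 of the 25 assignments meet the threshold.

19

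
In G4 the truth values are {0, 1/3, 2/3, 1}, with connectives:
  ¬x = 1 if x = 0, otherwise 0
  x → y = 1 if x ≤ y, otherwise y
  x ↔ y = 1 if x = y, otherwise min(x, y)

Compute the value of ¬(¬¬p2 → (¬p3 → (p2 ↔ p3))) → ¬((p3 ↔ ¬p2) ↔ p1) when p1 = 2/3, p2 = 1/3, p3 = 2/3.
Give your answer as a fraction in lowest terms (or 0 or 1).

¬p2 = ¬1/3 = 0
¬¬p2 = ¬0 = 1
¬p3 = ¬2/3 = 0
p2 ↔ p3 = 1/3 ↔ 2/3 = 1/3
¬p3 → (p2 ↔ p3) = 0 → 1/3 = 1
¬¬p2 → (¬p3 → (p2 ↔ p3)) = 1 → 1 = 1
¬(¬¬p2 → (¬p3 → (p2 ↔ p3))) = ¬1 = 0
¬p2 = ¬1/3 = 0
p3 ↔ ¬p2 = 2/3 ↔ 0 = 0
(p3 ↔ ¬p2) ↔ p1 = 0 ↔ 2/3 = 0
¬((p3 ↔ ¬p2) ↔ p1) = ¬0 = 1
¬(¬¬p2 → (¬p3 → (p2 ↔ p3))) → ¬((p3 ↔ ¬p2) ↔ p1) = 0 → 1 = 1

1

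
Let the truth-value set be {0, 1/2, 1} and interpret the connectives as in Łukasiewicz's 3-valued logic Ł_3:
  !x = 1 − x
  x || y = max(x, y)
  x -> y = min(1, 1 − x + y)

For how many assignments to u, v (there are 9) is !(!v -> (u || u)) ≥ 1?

u = 0, v = 0 ↦ 1  ≥
u = 0, v = 1/2 ↦ 1/2  <
u = 0, v = 1 ↦ 0  <
u = 1/2, v = 0 ↦ 1/2  <
u = 1/2, v = 1/2 ↦ 0  <
u = 1/2, v = 1 ↦ 0  <
u = 1, v = 0 ↦ 0  <
u = 1, v = 1/2 ↦ 0  <
u = 1, v = 1 ↦ 0  <
So 1 of the 9 assignments meets the threshold.

1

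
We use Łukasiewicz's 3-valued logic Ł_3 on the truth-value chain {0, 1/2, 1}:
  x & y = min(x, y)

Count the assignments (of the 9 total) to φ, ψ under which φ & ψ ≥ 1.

1

φ = 0, ψ = 0 ↦ 0  <
φ = 0, ψ = 1/2 ↦ 0  <
φ = 0, ψ = 1 ↦ 0  <
φ = 1/2, ψ = 0 ↦ 0  <
φ = 1/2, ψ = 1/2 ↦ 1/2  <
φ = 1/2, ψ = 1 ↦ 1/2  <
φ = 1, ψ = 0 ↦ 0  <
φ = 1, ψ = 1/2 ↦ 1/2  <
φ = 1, ψ = 1 ↦ 1  ≥
So 1 of the 9 assignments meets the threshold.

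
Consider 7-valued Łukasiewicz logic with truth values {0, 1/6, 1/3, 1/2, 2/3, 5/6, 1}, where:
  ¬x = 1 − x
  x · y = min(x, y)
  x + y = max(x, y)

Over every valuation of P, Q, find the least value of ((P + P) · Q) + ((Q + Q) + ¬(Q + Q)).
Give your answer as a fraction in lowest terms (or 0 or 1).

Take P = 0, Q = 1/2:
P + P = 0 + 0 = 0
(P + P) · Q = 0 · 1/2 = 0
Q + Q = 1/2 + 1/2 = 1/2
Q + Q = 1/2 + 1/2 = 1/2
¬(Q + Q) = ¬1/2 = 1/2
(Q + Q) + ¬(Q + Q) = 1/2 + 1/2 = 1/2
((P + P) · Q) + ((Q + Q) + ¬(Q + Q)) = 0 + 1/2 = 1/2
No assignment yields a value below 1/2, so this is the minimum.

1/2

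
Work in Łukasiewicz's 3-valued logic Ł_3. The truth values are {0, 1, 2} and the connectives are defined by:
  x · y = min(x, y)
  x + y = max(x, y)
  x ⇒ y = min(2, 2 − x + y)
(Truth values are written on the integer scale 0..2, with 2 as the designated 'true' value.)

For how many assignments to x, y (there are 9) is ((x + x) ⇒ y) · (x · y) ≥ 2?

1

x = 0, y = 0 ↦ 0  <
x = 0, y = 1 ↦ 0  <
x = 0, y = 2 ↦ 0  <
x = 1, y = 0 ↦ 0  <
x = 1, y = 1 ↦ 1  <
x = 1, y = 2 ↦ 1  <
x = 2, y = 0 ↦ 0  <
x = 2, y = 1 ↦ 1  <
x = 2, y = 2 ↦ 2  ≥
So 1 of the 9 assignments meets the threshold.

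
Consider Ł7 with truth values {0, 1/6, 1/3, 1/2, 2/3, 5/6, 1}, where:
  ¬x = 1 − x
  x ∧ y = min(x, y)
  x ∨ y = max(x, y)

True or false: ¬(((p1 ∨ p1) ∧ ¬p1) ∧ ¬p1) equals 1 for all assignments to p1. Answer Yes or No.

Counterexample: take p1 = 1/6.
p1 ∨ p1 = 1/6 ∨ 1/6 = 1/6
¬p1 = ¬1/6 = 5/6
(p1 ∨ p1) ∧ ¬p1 = 1/6 ∧ 5/6 = 1/6
¬p1 = ¬1/6 = 5/6
((p1 ∨ p1) ∧ ¬p1) ∧ ¬p1 = 1/6 ∧ 5/6 = 1/6
¬(((p1 ∨ p1) ∧ ¬p1) ∧ ¬p1) = ¬1/6 = 5/6
This gives 5/6 ≠ 1.

No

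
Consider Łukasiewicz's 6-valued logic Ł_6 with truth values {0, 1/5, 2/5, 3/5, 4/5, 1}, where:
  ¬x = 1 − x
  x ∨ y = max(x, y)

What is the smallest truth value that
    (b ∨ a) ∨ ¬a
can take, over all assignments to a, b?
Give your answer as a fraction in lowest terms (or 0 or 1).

Take a = 2/5, b = 0:
b ∨ a = 0 ∨ 2/5 = 2/5
¬a = ¬2/5 = 3/5
(b ∨ a) ∨ ¬a = 2/5 ∨ 3/5 = 3/5
No assignment yields a value below 3/5, so this is the minimum.

3/5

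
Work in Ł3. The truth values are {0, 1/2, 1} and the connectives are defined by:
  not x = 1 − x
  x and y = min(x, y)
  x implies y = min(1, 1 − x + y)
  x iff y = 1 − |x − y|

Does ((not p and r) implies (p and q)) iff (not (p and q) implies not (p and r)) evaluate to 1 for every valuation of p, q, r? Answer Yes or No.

No

Counterexample: take p = 0, q = 0, r = 1/2.
not p = not 0 = 1
not p and r = 1 and 1/2 = 1/2
p and q = 0 and 0 = 0
(not p and r) implies (p and q) = 1/2 implies 0 = 1/2
p and q = 0 and 0 = 0
not (p and q) = not 0 = 1
p and r = 0 and 1/2 = 0
not (p and r) = not 0 = 1
not (p and q) implies not (p and r) = 1 implies 1 = 1
((not p and r) implies (p and q)) iff (not (p and q) implies not (p and r)) = 1/2 iff 1 = 1/2
This gives 1/2 ≠ 1.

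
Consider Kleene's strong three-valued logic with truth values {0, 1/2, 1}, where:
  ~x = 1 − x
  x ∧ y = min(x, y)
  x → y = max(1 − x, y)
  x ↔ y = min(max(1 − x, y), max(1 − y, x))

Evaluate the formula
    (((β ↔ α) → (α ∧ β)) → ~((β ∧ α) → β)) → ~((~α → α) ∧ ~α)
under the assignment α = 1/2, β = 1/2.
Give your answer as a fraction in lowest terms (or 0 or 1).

1/2

β ↔ α = 1/2 ↔ 1/2 = 1/2
α ∧ β = 1/2 ∧ 1/2 = 1/2
(β ↔ α) → (α ∧ β) = 1/2 → 1/2 = 1/2
β ∧ α = 1/2 ∧ 1/2 = 1/2
(β ∧ α) → β = 1/2 → 1/2 = 1/2
~((β ∧ α) → β) = ~1/2 = 1/2
((β ↔ α) → (α ∧ β)) → ~((β ∧ α) → β) = 1/2 → 1/2 = 1/2
~α = ~1/2 = 1/2
~α → α = 1/2 → 1/2 = 1/2
~α = ~1/2 = 1/2
(~α → α) ∧ ~α = 1/2 ∧ 1/2 = 1/2
~((~α → α) ∧ ~α) = ~1/2 = 1/2
(((β ↔ α) → (α ∧ β)) → ~((β ∧ α) → β)) → ~((~α → α) ∧ ~α) = 1/2 → 1/2 = 1/2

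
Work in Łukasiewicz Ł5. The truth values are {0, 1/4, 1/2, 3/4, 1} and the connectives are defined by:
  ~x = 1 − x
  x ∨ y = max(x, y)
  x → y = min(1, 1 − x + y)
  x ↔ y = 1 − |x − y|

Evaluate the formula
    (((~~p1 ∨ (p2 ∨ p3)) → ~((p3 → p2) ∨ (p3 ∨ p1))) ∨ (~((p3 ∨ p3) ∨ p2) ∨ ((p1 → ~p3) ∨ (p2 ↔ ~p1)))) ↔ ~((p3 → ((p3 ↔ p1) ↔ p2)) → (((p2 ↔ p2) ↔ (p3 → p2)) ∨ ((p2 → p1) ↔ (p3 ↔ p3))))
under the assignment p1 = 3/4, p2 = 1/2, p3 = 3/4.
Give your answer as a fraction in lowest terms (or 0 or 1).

1/4

~p1 = ~3/4 = 1/4
~~p1 = ~1/4 = 3/4
p2 ∨ p3 = 1/2 ∨ 3/4 = 3/4
~~p1 ∨ (p2 ∨ p3) = 3/4 ∨ 3/4 = 3/4
p3 → p2 = 3/4 → 1/2 = 3/4
p3 ∨ p1 = 3/4 ∨ 3/4 = 3/4
(p3 → p2) ∨ (p3 ∨ p1) = 3/4 ∨ 3/4 = 3/4
~((p3 → p2) ∨ (p3 ∨ p1)) = ~3/4 = 1/4
(~~p1 ∨ (p2 ∨ p3)) → ~((p3 → p2) ∨ (p3 ∨ p1)) = 3/4 → 1/4 = 1/2
p3 ∨ p3 = 3/4 ∨ 3/4 = 3/4
(p3 ∨ p3) ∨ p2 = 3/4 ∨ 1/2 = 3/4
~((p3 ∨ p3) ∨ p2) = ~3/4 = 1/4
~p3 = ~3/4 = 1/4
p1 → ~p3 = 3/4 → 1/4 = 1/2
~p1 = ~3/4 = 1/4
p2 ↔ ~p1 = 1/2 ↔ 1/4 = 3/4
(p1 → ~p3) ∨ (p2 ↔ ~p1) = 1/2 ∨ 3/4 = 3/4
~((p3 ∨ p3) ∨ p2) ∨ ((p1 → ~p3) ∨ (p2 ↔ ~p1)) = 1/4 ∨ 3/4 = 3/4
((~~p1 ∨ (p2 ∨ p3)) → ~((p3 → p2) ∨ (p3 ∨ p1))) ∨ (~((p3 ∨ p3) ∨ p2) ∨ ((p1 → ~p3) ∨ (p2 ↔ ~p1))) = 1/2 ∨ 3/4 = 3/4
p3 ↔ p1 = 3/4 ↔ 3/4 = 1
(p3 ↔ p1) ↔ p2 = 1 ↔ 1/2 = 1/2
p3 → ((p3 ↔ p1) ↔ p2) = 3/4 → 1/2 = 3/4
p2 ↔ p2 = 1/2 ↔ 1/2 = 1
p3 → p2 = 3/4 → 1/2 = 3/4
(p2 ↔ p2) ↔ (p3 → p2) = 1 ↔ 3/4 = 3/4
p2 → p1 = 1/2 → 3/4 = 1
p3 ↔ p3 = 3/4 ↔ 3/4 = 1
(p2 → p1) ↔ (p3 ↔ p3) = 1 ↔ 1 = 1
((p2 ↔ p2) ↔ (p3 → p2)) ∨ ((p2 → p1) ↔ (p3 ↔ p3)) = 3/4 ∨ 1 = 1
(p3 → ((p3 ↔ p1) ↔ p2)) → (((p2 ↔ p2) ↔ (p3 → p2)) ∨ ((p2 → p1) ↔ (p3 ↔ p3))) = 3/4 → 1 = 1
~((p3 → ((p3 ↔ p1) ↔ p2)) → (((p2 ↔ p2) ↔ (p3 → p2)) ∨ ((p2 → p1) ↔ (p3 ↔ p3)))) = ~1 = 0
(((~~p1 ∨ (p2 ∨ p3)) → ~((p3 → p2) ∨ (p3 ∨ p1))) ∨ (~((p3 ∨ p3) ∨ p2) ∨ ((p1 → ~p3) ∨ (p2 ↔ ~p1)))) ↔ ~((p3 → ((p3 ↔ p1) ↔ p2)) → (((p2 ↔ p2) ↔ (p3 → p2)) ∨ ((p2 → p1) ↔ (p3 ↔ p3)))) = 3/4 ↔ 0 = 1/4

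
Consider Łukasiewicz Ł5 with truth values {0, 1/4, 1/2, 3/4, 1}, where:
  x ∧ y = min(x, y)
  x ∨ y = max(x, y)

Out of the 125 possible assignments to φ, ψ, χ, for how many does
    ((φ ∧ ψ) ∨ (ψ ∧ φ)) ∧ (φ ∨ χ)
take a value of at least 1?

5

value 1: 5 assignments (counts)
value 3/4: 15 assignments
value 1/2: 25 assignments
value 1/4: 35 assignments
value 0: 45 assignments
So 5 of the 125 assignments meet the threshold.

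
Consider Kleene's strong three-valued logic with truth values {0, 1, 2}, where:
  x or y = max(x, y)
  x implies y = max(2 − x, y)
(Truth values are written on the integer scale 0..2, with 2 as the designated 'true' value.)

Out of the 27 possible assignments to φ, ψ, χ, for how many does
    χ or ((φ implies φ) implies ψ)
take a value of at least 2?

15

value 2: 15 assignments (counts)
value 1: 10 assignments
value 0: 2 assignments
So 15 of the 27 assignments meet the threshold.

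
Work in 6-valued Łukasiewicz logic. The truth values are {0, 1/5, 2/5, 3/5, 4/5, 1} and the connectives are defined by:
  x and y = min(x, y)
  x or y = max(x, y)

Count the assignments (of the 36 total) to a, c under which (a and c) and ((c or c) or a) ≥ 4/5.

4

value 1: 1 assignment (counts)
value 4/5: 3 assignments (counts)
value 3/5: 5 assignments
value 2/5: 7 assignments
value 1/5: 9 assignments
value 0: 11 assignments
So 4 of the 36 assignments meet the threshold.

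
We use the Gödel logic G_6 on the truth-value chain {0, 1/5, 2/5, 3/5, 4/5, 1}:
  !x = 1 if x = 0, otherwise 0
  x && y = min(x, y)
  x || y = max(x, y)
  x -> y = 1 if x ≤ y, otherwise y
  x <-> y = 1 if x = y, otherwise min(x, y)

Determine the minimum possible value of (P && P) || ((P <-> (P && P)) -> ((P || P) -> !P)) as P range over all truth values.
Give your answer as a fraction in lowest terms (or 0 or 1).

Take P = 1/5:
P && P = 1/5 && 1/5 = 1/5
P && P = 1/5 && 1/5 = 1/5
P <-> (P && P) = 1/5 <-> 1/5 = 1
P || P = 1/5 || 1/5 = 1/5
!P = !1/5 = 0
(P || P) -> !P = 1/5 -> 0 = 0
(P <-> (P && P)) -> ((P || P) -> !P) = 1 -> 0 = 0
(P && P) || ((P <-> (P && P)) -> ((P || P) -> !P)) = 1/5 || 0 = 1/5
No assignment yields a value below 1/5, so this is the minimum.

1/5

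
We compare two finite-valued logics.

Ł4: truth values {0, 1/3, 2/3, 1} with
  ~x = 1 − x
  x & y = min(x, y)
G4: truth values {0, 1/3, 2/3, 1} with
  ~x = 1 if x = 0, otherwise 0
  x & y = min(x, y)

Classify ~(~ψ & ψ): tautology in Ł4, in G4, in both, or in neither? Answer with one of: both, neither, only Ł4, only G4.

In Ł4: at ψ = 1/3 the value is 2/3 — not a tautology.
In G4: every assignment gives 1 — tautology.

only G4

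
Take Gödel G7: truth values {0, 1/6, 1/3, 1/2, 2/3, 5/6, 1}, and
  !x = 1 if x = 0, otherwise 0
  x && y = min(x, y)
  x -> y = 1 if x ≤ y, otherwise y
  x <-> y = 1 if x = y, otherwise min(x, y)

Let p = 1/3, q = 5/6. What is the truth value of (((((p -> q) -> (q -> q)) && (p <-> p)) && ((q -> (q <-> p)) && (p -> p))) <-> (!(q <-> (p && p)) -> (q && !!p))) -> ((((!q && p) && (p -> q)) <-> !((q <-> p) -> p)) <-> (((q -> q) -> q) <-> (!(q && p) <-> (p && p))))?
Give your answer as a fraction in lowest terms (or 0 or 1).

0

p -> q = 1/3 -> 5/6 = 1
q -> q = 5/6 -> 5/6 = 1
(p -> q) -> (q -> q) = 1 -> 1 = 1
p <-> p = 1/3 <-> 1/3 = 1
((p -> q) -> (q -> q)) && (p <-> p) = 1 && 1 = 1
q <-> p = 5/6 <-> 1/3 = 1/3
q -> (q <-> p) = 5/6 -> 1/3 = 1/3
p -> p = 1/3 -> 1/3 = 1
(q -> (q <-> p)) && (p -> p) = 1/3 && 1 = 1/3
(((p -> q) -> (q -> q)) && (p <-> p)) && ((q -> (q <-> p)) && (p -> p)) = 1 && 1/3 = 1/3
p && p = 1/3 && 1/3 = 1/3
q <-> (p && p) = 5/6 <-> 1/3 = 1/3
!(q <-> (p && p)) = !1/3 = 0
!p = !1/3 = 0
!!p = !0 = 1
q && !!p = 5/6 && 1 = 5/6
!(q <-> (p && p)) -> (q && !!p) = 0 -> 5/6 = 1
((((p -> q) -> (q -> q)) && (p <-> p)) && ((q -> (q <-> p)) && (p -> p))) <-> (!(q <-> (p && p)) -> (q && !!p)) = 1/3 <-> 1 = 1/3
!q = !5/6 = 0
!q && p = 0 && 1/3 = 0
p -> q = 1/3 -> 5/6 = 1
(!q && p) && (p -> q) = 0 && 1 = 0
q <-> p = 5/6 <-> 1/3 = 1/3
(q <-> p) -> p = 1/3 -> 1/3 = 1
!((q <-> p) -> p) = !1 = 0
((!q && p) && (p -> q)) <-> !((q <-> p) -> p) = 0 <-> 0 = 1
q -> q = 5/6 -> 5/6 = 1
(q -> q) -> q = 1 -> 5/6 = 5/6
q && p = 5/6 && 1/3 = 1/3
!(q && p) = !1/3 = 0
p && p = 1/3 && 1/3 = 1/3
!(q && p) <-> (p && p) = 0 <-> 1/3 = 0
((q -> q) -> q) <-> (!(q && p) <-> (p && p)) = 5/6 <-> 0 = 0
(((!q && p) && (p -> q)) <-> !((q <-> p) -> p)) <-> (((q -> q) -> q) <-> (!(q && p) <-> (p && p))) = 1 <-> 0 = 0
(((((p -> q) -> (q -> q)) && (p <-> p)) && ((q -> (q <-> p)) && (p -> p))) <-> (!(q <-> (p && p)) -> (q && !!p))) -> ((((!q && p) && (p -> q)) <-> !((q <-> p) -> p)) <-> (((q -> q) -> q) <-> (!(q && p) <-> (p && p)))) = 1/3 -> 0 = 0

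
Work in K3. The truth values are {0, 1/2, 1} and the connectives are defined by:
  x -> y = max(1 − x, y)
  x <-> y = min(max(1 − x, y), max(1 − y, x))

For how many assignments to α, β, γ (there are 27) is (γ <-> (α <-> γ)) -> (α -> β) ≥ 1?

15

value 1: 15 assignments (counts)
value 1/2: 10 assignments
value 0: 2 assignments
So 15 of the 27 assignments meet the threshold.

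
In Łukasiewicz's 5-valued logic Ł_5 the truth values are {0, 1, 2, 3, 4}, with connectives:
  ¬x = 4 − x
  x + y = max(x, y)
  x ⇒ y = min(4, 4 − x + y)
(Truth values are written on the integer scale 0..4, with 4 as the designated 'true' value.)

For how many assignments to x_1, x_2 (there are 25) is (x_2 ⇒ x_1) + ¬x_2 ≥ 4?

15

value 4: 15 assignments (counts)
value 3: 4 assignments
value 2: 3 assignments
value 1: 2 assignments
value 0: 1 assignment
So 15 of the 25 assignments meet the threshold.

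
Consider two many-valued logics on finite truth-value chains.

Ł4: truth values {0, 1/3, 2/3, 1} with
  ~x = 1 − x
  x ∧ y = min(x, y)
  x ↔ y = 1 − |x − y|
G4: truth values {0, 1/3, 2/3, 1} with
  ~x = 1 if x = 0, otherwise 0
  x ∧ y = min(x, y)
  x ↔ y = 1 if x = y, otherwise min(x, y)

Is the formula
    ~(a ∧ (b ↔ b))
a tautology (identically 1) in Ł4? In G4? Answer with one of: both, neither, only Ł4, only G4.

In Ł4: at a = 1/3, b = 0 the value is 2/3 — not a tautology.
In G4: at a = 1/3, b = 0 the value is 0 — not a tautology.

neither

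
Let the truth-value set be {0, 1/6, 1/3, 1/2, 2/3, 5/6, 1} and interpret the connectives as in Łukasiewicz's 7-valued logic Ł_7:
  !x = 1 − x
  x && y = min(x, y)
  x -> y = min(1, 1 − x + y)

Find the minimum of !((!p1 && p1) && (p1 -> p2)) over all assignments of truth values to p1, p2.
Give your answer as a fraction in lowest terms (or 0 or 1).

1/2

Take p1 = 1/2, p2 = 0:
!p1 = !1/2 = 1/2
!p1 && p1 = 1/2 && 1/2 = 1/2
p1 -> p2 = 1/2 -> 0 = 1/2
(!p1 && p1) && (p1 -> p2) = 1/2 && 1/2 = 1/2
!((!p1 && p1) && (p1 -> p2)) = !1/2 = 1/2
No assignment yields a value below 1/2, so this is the minimum.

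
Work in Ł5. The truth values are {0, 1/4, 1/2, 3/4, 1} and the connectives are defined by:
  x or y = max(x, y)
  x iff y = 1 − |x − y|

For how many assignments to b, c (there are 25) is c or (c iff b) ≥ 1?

9

value 1: 9 assignments (counts)
value 3/4: 9 assignments
value 1/2: 4 assignments
value 1/4: 2 assignments
value 0: 1 assignment
So 9 of the 25 assignments meet the threshold.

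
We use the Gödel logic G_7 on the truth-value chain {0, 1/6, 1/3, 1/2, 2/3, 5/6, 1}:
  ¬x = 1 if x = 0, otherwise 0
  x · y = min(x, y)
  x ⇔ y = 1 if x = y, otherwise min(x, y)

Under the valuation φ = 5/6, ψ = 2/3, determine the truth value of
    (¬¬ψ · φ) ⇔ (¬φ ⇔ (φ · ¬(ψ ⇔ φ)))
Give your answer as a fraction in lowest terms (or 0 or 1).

¬ψ = ¬2/3 = 0
¬¬ψ = ¬0 = 1
¬¬ψ · φ = 1 · 5/6 = 5/6
¬φ = ¬5/6 = 0
ψ ⇔ φ = 2/3 ⇔ 5/6 = 2/3
¬(ψ ⇔ φ) = ¬2/3 = 0
φ · ¬(ψ ⇔ φ) = 5/6 · 0 = 0
¬φ ⇔ (φ · ¬(ψ ⇔ φ)) = 0 ⇔ 0 = 1
(¬¬ψ · φ) ⇔ (¬φ ⇔ (φ · ¬(ψ ⇔ φ))) = 5/6 ⇔ 1 = 5/6

5/6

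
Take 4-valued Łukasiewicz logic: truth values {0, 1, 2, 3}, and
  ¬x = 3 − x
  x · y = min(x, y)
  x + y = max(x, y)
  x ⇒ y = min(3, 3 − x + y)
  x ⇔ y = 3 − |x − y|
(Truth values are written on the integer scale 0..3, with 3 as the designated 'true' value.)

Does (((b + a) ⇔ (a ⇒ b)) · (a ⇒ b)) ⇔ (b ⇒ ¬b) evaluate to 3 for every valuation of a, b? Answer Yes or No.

Counterexample: take a = 0, b = 0.
b + a = 0 + 0 = 0
a ⇒ b = 0 ⇒ 0 = 3
(b + a) ⇔ (a ⇒ b) = 0 ⇔ 3 = 0
a ⇒ b = 0 ⇒ 0 = 3
((b + a) ⇔ (a ⇒ b)) · (a ⇒ b) = 0 · 3 = 0
¬b = ¬0 = 3
b ⇒ ¬b = 0 ⇒ 3 = 3
(((b + a) ⇔ (a ⇒ b)) · (a ⇒ b)) ⇔ (b ⇒ ¬b) = 0 ⇔ 3 = 0
This gives 0 ≠ 3.

No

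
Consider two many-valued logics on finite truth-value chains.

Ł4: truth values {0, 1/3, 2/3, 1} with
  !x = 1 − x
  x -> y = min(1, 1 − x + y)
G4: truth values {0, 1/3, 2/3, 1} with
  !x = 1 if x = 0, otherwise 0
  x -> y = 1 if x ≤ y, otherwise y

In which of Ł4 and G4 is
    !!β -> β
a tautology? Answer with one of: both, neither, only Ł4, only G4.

In Ł4: every assignment gives 1 — tautology.
In G4: at β = 1/3 the value is 1/3 — not a tautology.

only Ł4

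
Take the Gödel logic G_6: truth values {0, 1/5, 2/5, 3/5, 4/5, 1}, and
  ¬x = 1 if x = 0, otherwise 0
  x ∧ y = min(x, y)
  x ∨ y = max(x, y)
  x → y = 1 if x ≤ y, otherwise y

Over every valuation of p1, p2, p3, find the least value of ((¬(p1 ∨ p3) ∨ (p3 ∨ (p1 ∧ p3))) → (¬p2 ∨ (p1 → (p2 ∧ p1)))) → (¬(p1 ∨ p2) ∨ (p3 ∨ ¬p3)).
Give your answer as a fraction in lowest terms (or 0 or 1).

1/5

Take p1 = 0, p2 = 1/5, p3 = 1/5:
p1 ∨ p3 = 0 ∨ 1/5 = 1/5
¬(p1 ∨ p3) = ¬1/5 = 0
p1 ∧ p3 = 0 ∧ 1/5 = 0
p3 ∨ (p1 ∧ p3) = 1/5 ∨ 0 = 1/5
¬(p1 ∨ p3) ∨ (p3 ∨ (p1 ∧ p3)) = 0 ∨ 1/5 = 1/5
¬p2 = ¬1/5 = 0
p2 ∧ p1 = 1/5 ∧ 0 = 0
p1 → (p2 ∧ p1) = 0 → 0 = 1
¬p2 ∨ (p1 → (p2 ∧ p1)) = 0 ∨ 1 = 1
(¬(p1 ∨ p3) ∨ (p3 ∨ (p1 ∧ p3))) → (¬p2 ∨ (p1 → (p2 ∧ p1))) = 1/5 → 1 = 1
p1 ∨ p2 = 0 ∨ 1/5 = 1/5
¬(p1 ∨ p2) = ¬1/5 = 0
¬p3 = ¬1/5 = 0
p3 ∨ ¬p3 = 1/5 ∨ 0 = 1/5
¬(p1 ∨ p2) ∨ (p3 ∨ ¬p3) = 0 ∨ 1/5 = 1/5
((¬(p1 ∨ p3) ∨ (p3 ∨ (p1 ∧ p3))) → (¬p2 ∨ (p1 → (p2 ∧ p1)))) → (¬(p1 ∨ p2) ∨ (p3 ∨ ¬p3)) = 1 → 1/5 = 1/5
No assignment yields a value below 1/5, so this is the minimum.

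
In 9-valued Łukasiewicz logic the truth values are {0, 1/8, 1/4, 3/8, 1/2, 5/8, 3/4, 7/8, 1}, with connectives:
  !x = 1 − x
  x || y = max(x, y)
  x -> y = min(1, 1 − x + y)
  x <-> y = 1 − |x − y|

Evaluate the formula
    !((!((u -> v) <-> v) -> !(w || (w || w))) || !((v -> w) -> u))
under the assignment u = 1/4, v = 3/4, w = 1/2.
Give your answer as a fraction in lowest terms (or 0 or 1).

0

u -> v = 1/4 -> 3/4 = 1
(u -> v) <-> v = 1 <-> 3/4 = 3/4
!((u -> v) <-> v) = !3/4 = 1/4
w || w = 1/2 || 1/2 = 1/2
w || (w || w) = 1/2 || 1/2 = 1/2
!(w || (w || w)) = !1/2 = 1/2
!((u -> v) <-> v) -> !(w || (w || w)) = 1/4 -> 1/2 = 1
v -> w = 3/4 -> 1/2 = 3/4
(v -> w) -> u = 3/4 -> 1/4 = 1/2
!((v -> w) -> u) = !1/2 = 1/2
(!((u -> v) <-> v) -> !(w || (w || w))) || !((v -> w) -> u) = 1 || 1/2 = 1
!((!((u -> v) <-> v) -> !(w || (w || w))) || !((v -> w) -> u)) = !1 = 0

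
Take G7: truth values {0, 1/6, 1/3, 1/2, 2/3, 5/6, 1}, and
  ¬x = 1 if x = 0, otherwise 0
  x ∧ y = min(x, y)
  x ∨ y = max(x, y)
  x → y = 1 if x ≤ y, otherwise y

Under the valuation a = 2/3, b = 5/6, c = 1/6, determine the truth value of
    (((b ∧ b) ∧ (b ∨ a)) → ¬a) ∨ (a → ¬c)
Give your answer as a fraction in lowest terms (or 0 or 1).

0

b ∧ b = 5/6 ∧ 5/6 = 5/6
b ∨ a = 5/6 ∨ 2/3 = 5/6
(b ∧ b) ∧ (b ∨ a) = 5/6 ∧ 5/6 = 5/6
¬a = ¬2/3 = 0
((b ∧ b) ∧ (b ∨ a)) → ¬a = 5/6 → 0 = 0
¬c = ¬1/6 = 0
a → ¬c = 2/3 → 0 = 0
(((b ∧ b) ∧ (b ∨ a)) → ¬a) ∨ (a → ¬c) = 0 ∨ 0 = 0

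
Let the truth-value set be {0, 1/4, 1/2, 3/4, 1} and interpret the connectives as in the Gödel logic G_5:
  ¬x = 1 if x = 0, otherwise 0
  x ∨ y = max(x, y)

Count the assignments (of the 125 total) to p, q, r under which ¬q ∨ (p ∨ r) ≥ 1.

61

value 1: 61 assignments (counts)
value 3/4: 28 assignments
value 1/2: 20 assignments
value 1/4: 12 assignments
value 0: 4 assignments
So 61 of the 125 assignments meet the threshold.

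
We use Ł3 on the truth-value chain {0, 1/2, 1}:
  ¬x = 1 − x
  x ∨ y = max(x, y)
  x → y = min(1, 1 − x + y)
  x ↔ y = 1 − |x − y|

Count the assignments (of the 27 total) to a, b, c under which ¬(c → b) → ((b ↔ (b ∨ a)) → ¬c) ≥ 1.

23

value 1: 23 assignments (counts)
value 1/2: 3 assignments
value 0: 1 assignment
So 23 of the 27 assignments meet the threshold.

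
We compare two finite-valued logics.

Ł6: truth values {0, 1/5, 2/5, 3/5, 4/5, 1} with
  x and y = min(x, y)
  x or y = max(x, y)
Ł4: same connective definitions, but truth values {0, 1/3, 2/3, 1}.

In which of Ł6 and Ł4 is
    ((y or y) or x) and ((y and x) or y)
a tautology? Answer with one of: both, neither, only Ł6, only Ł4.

neither

In Ł6: at x = 0, y = 0 the value is 0 — not a tautology.
In Ł4: at x = 0, y = 0 the value is 0 — not a tautology.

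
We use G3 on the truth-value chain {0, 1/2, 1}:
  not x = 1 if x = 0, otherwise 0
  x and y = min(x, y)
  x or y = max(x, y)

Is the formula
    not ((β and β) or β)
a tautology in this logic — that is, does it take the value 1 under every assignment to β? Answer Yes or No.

No

Counterexample: take β = 1/2.
β and β = 1/2 and 1/2 = 1/2
(β and β) or β = 1/2 or 1/2 = 1/2
not ((β and β) or β) = not 1/2 = 0
This gives 0 ≠ 1.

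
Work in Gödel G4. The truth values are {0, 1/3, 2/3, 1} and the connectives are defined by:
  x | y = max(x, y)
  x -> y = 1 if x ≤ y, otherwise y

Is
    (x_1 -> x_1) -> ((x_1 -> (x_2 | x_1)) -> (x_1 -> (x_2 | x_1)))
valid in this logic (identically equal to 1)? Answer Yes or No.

Yes

x_1 = 0, x_2 = 0 ↦ 1
x_1 = 0, x_2 = 1/3 ↦ 1
x_1 = 0, x_2 = 2/3 ↦ 1
x_1 = 0, x_2 = 1 ↦ 1
x_1 = 1/3, x_2 = 0 ↦ 1
x_1 = 1/3, x_2 = 1/3 ↦ 1
x_1 = 1/3, x_2 = 2/3 ↦ 1
x_1 = 1/3, x_2 = 1 ↦ 1
x_1 = 2/3, x_2 = 0 ↦ 1
x_1 = 2/3, x_2 = 1/3 ↦ 1
x_1 = 2/3, x_2 = 2/3 ↦ 1
x_1 = 2/3, x_2 = 1 ↦ 1
x_1 = 1, x_2 = 0 ↦ 1
x_1 = 1, x_2 = 1/3 ↦ 1
x_1 = 1, x_2 = 2/3 ↦ 1
x_1 = 1, x_2 = 1 ↦ 1
Every assignment gives a value ≥ 1.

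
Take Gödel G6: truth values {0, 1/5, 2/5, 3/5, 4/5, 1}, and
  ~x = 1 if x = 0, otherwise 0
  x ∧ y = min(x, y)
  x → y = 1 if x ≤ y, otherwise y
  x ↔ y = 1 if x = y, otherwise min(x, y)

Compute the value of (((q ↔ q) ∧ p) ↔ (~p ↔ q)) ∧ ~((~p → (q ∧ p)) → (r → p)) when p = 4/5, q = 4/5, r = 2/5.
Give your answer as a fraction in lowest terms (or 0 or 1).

0

q ↔ q = 4/5 ↔ 4/5 = 1
(q ↔ q) ∧ p = 1 ∧ 4/5 = 4/5
~p = ~4/5 = 0
~p ↔ q = 0 ↔ 4/5 = 0
((q ↔ q) ∧ p) ↔ (~p ↔ q) = 4/5 ↔ 0 = 0
~p = ~4/5 = 0
q ∧ p = 4/5 ∧ 4/5 = 4/5
~p → (q ∧ p) = 0 → 4/5 = 1
r → p = 2/5 → 4/5 = 1
(~p → (q ∧ p)) → (r → p) = 1 → 1 = 1
~((~p → (q ∧ p)) → (r → p)) = ~1 = 0
(((q ↔ q) ∧ p) ↔ (~p ↔ q)) ∧ ~((~p → (q ∧ p)) → (r → p)) = 0 ∧ 0 = 0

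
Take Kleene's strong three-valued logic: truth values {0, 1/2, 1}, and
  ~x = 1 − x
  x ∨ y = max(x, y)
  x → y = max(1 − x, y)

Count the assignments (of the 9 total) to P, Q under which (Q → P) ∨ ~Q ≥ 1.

P = 0, Q = 0 ↦ 1  ≥
P = 0, Q = 1/2 ↦ 1/2  <
P = 0, Q = 1 ↦ 0  <
P = 1/2, Q = 0 ↦ 1  ≥
P = 1/2, Q = 1/2 ↦ 1/2  <
P = 1/2, Q = 1 ↦ 1/2  <
P = 1, Q = 0 ↦ 1  ≥
P = 1, Q = 1/2 ↦ 1  ≥
P = 1, Q = 1 ↦ 1  ≥
So 5 of the 9 assignments meet the threshold.

5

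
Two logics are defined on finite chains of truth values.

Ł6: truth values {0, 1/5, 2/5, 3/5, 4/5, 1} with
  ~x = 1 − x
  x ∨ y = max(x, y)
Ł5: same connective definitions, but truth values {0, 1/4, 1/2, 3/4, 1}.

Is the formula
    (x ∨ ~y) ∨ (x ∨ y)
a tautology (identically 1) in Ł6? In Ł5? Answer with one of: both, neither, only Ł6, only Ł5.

In Ł6: at x = 0, y = 1/5 the value is 4/5 — not a tautology.
In Ł5: at x = 0, y = 1/4 the value is 3/4 — not a tautology.

neither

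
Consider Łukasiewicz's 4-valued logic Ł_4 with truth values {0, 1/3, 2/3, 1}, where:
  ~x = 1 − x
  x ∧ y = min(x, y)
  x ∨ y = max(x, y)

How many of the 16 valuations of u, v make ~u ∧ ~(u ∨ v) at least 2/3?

4

u = 0, v = 0 ↦ 1  ≥
u = 0, v = 1/3 ↦ 2/3  ≥
u = 0, v = 2/3 ↦ 1/3  <
u = 0, v = 1 ↦ 0  <
u = 1/3, v = 0 ↦ 2/3  ≥
u = 1/3, v = 1/3 ↦ 2/3  ≥
u = 1/3, v = 2/3 ↦ 1/3  <
u = 1/3, v = 1 ↦ 0  <
u = 2/3, v = 0 ↦ 1/3  <
u = 2/3, v = 1/3 ↦ 1/3  <
u = 2/3, v = 2/3 ↦ 1/3  <
u = 2/3, v = 1 ↦ 0  <
u = 1, v = 0 ↦ 0  <
u = 1, v = 1/3 ↦ 0  <
u = 1, v = 2/3 ↦ 0  <
u = 1, v = 1 ↦ 0  <
So 4 of the 16 assignments meet the threshold.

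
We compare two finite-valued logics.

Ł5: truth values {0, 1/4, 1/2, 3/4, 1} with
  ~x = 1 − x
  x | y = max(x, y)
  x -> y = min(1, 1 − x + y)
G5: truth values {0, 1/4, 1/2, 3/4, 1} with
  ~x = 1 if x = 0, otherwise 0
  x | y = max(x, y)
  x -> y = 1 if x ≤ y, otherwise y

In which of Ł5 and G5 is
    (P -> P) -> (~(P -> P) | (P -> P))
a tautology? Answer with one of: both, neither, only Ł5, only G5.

both

In Ł5: every assignment gives 1 — tautology.
In G5: every assignment gives 1 — tautology.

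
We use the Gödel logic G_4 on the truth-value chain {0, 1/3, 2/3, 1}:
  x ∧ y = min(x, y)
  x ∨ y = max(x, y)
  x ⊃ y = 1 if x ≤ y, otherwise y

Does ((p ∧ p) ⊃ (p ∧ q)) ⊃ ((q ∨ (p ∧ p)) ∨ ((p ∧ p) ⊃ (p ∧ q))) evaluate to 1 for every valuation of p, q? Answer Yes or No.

Yes

p = 0, q = 0 ↦ 1
p = 0, q = 1/3 ↦ 1
p = 0, q = 2/3 ↦ 1
p = 0, q = 1 ↦ 1
p = 1/3, q = 0 ↦ 1
p = 1/3, q = 1/3 ↦ 1
p = 1/3, q = 2/3 ↦ 1
p = 1/3, q = 1 ↦ 1
p = 2/3, q = 0 ↦ 1
p = 2/3, q = 1/3 ↦ 1
p = 2/3, q = 2/3 ↦ 1
p = 2/3, q = 1 ↦ 1
p = 1, q = 0 ↦ 1
p = 1, q = 1/3 ↦ 1
p = 1, q = 2/3 ↦ 1
p = 1, q = 1 ↦ 1
Every assignment gives a value ≥ 1.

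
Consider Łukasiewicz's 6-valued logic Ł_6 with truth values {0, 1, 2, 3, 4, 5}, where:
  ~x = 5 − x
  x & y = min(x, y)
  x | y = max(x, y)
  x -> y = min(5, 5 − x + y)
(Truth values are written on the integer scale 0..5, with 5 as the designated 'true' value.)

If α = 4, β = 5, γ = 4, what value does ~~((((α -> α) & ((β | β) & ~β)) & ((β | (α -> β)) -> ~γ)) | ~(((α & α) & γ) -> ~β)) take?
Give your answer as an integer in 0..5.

4

α -> α = 4 -> 4 = 5
β | β = 5 | 5 = 5
~β = ~5 = 0
(β | β) & ~β = 5 & 0 = 0
(α -> α) & ((β | β) & ~β) = 5 & 0 = 0
α -> β = 4 -> 5 = 5
β | (α -> β) = 5 | 5 = 5
~γ = ~4 = 1
(β | (α -> β)) -> ~γ = 5 -> 1 = 1
((α -> α) & ((β | β) & ~β)) & ((β | (α -> β)) -> ~γ) = 0 & 1 = 0
α & α = 4 & 4 = 4
(α & α) & γ = 4 & 4 = 4
~β = ~5 = 0
((α & α) & γ) -> ~β = 4 -> 0 = 1
~(((α & α) & γ) -> ~β) = ~1 = 4
(((α -> α) & ((β | β) & ~β)) & ((β | (α -> β)) -> ~γ)) | ~(((α & α) & γ) -> ~β) = 0 | 4 = 4
~((((α -> α) & ((β | β) & ~β)) & ((β | (α -> β)) -> ~γ)) | ~(((α & α) & γ) -> ~β)) = ~4 = 1
~~((((α -> α) & ((β | β) & ~β)) & ((β | (α -> β)) -> ~γ)) | ~(((α & α) & γ) -> ~β)) = ~1 = 4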